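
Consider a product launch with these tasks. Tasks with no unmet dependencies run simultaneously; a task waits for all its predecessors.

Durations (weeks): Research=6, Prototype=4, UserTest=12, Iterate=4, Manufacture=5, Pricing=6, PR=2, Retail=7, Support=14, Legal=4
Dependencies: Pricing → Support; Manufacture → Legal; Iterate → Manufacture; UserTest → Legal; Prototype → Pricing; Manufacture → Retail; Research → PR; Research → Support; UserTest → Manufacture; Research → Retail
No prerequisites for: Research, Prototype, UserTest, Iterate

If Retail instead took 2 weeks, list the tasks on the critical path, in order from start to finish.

Prototype, Pricing, Support

Baseline: UserTest→Manufacture→Retail = 12+5+7 = 24 → 24 weeks.
Retail is on the critical path; changing it to 2 makes that path 19 weeks.
The binding chain switches to Prototype→Pricing→Support = 4+6+14 = 24; finish 24 weeks.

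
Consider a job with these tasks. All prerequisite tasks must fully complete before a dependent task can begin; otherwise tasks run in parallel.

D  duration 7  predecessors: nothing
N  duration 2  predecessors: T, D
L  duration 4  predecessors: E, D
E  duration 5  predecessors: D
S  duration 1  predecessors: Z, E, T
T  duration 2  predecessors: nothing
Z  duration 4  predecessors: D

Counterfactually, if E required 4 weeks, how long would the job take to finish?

15

Actual critical path: D→E→L = 7+5+4 = 16 ⇒ 16 weeks.
Since E is critical, the -1 change carries straight to that chain (now 15 weeks).
The critical path is still D→E→L; finish is now 15 weeks.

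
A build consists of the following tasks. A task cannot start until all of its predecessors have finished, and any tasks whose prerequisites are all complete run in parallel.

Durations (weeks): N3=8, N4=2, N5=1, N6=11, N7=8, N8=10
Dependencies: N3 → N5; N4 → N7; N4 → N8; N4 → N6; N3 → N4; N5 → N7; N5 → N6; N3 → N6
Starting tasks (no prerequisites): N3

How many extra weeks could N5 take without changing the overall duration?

1

The longest chain is N3→N4→N6 = 8+2+11 = 21; overall finish 21 weeks.
N5 finishes as early as 9 and must finish by 10.
Float = 21 − 20 = 1.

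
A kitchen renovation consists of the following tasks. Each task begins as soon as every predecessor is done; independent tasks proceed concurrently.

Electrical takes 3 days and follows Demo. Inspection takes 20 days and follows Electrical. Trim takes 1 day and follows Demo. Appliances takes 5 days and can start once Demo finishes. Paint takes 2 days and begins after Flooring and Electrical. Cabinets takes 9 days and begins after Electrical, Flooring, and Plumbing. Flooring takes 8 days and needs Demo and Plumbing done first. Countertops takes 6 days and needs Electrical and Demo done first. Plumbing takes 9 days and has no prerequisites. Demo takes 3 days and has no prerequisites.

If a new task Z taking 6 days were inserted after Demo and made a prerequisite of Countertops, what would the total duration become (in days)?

26

Originally the kitchen renovation takes 26 days.
With Z inserted, Countertops now waits for max(Electrical, Demo, Z).
New critical path: Demo→Electrical→Inspection = 3+3+20 = 26 ⇒ 26 days.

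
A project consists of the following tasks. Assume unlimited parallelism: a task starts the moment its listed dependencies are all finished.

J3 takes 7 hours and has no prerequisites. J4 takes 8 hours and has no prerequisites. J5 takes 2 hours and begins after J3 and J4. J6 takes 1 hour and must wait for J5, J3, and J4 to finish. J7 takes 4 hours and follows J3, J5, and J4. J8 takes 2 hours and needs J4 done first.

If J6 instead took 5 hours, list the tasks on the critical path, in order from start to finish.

The binding path is J4→J5→J7 = 8+2+4 = 14; finish at 14 hours.
J6 has 3 hours of float (longest path through it is 11).
New critical path: J4→J5→J6 = 8+2+5 = 15 ⇒ 15 hours.

J4, J5, J6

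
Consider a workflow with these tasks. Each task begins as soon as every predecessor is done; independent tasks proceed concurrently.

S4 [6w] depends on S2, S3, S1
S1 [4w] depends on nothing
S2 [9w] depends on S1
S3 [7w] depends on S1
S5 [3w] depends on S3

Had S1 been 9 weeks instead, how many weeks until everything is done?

24

Actual critical path: S1→S2→S4 = 4+9+6 = 19 ⇒ 19 weeks.
S1 lies on that path, so at 9 weeks the path becomes 24 weeks.
No other chain overtakes it, so the finish is 24 weeks.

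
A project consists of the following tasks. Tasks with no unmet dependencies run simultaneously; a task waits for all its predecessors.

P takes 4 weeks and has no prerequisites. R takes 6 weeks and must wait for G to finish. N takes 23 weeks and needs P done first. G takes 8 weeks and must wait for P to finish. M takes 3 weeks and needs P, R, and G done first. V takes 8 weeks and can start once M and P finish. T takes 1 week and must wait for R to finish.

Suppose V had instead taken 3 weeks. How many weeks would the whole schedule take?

27

Baseline: P→G→R→M→V = 4+8+6+3+8 = 29 → 29 weeks.
Since V is critical, the -5 change carries straight to that chain (now 24 weeks).
Now P→N = 4+23 = 27 is longest, so the finish becomes 27 weeks.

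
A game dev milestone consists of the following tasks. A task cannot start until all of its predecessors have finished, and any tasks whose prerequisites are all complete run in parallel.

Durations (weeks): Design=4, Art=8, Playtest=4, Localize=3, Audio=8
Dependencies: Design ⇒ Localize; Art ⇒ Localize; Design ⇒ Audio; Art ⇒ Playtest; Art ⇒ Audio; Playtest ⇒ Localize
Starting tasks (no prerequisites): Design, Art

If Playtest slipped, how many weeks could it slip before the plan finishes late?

1

Critical path: Art→Audio = 8+8 = 16, so the finish is 16 weeks.
Longest path through Playtest: 15 weeks (earliest finish 12, latest finish 13).
Slack of Playtest = 9 − 8 = 1 week.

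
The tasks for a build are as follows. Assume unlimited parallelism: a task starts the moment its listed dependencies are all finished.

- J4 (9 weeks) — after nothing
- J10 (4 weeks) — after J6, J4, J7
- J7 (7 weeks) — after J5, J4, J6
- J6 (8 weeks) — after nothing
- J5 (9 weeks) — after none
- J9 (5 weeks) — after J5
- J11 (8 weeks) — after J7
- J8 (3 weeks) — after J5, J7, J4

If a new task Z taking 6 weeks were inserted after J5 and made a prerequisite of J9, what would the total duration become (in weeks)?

24

Originally the job takes 24 weeks.
With Z inserted, J9 now waits for max(J5, Z).
New critical path: J4→J7→J11 = 9+7+8 = 24 ⇒ 24 weeks.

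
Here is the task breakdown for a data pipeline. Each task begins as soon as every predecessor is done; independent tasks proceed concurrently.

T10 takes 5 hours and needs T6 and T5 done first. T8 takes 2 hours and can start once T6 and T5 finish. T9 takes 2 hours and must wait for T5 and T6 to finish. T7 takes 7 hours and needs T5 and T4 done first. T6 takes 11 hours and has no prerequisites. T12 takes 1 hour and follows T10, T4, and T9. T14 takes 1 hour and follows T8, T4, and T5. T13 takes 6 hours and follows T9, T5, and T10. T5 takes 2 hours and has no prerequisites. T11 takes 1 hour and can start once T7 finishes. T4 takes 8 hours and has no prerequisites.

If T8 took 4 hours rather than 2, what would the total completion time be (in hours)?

Critical path before the change: T6→T10→T13 = 11+5+6 = 22 giving 22 hours.
The longest path through T8 is only 14 hours, so T8 has float 8.
No other chain overtakes it, so the finish is 22 hours.

22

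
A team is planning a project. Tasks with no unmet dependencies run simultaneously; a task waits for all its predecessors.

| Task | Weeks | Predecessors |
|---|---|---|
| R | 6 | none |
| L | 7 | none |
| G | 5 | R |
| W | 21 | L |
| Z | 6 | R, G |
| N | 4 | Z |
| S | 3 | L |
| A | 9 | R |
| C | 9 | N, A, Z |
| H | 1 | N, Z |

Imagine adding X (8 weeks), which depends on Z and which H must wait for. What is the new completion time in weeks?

Originally the project takes 30 weeks.
With X inserted, H now waits for max(N, Z, X).
New critical path: R→G→Z→N→C = 6+5+6+4+9 = 30 ⇒ 30 weeks.

30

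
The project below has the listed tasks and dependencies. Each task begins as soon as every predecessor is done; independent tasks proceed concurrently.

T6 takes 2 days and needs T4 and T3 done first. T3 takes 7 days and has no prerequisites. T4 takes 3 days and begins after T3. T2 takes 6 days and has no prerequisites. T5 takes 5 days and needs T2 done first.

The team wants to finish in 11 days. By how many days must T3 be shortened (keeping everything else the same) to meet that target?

Current finish: 12 days; target: 11.
T3 is on every critical path, so each day cut from T3 cuts the finish by one (this holds down to a finish of 11).
Need 12 − 11 = 1 day off T3 → T3 becomes 6 days, finish becomes 11.

1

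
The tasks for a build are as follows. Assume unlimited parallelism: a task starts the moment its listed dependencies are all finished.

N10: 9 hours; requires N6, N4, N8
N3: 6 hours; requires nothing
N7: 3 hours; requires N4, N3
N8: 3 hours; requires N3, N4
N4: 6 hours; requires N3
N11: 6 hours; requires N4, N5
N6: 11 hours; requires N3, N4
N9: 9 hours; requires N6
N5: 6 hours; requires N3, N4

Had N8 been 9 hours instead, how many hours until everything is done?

Critical path before the change: N3→N4→N6→N9 = 6+6+11+9 = 32 giving 32 hours.
N8 is off the critical path — its longest chain is 24 hours, giving 8 of slack.
The critical path is still N3→N4→N6→N9; finish is now 32 hours.

32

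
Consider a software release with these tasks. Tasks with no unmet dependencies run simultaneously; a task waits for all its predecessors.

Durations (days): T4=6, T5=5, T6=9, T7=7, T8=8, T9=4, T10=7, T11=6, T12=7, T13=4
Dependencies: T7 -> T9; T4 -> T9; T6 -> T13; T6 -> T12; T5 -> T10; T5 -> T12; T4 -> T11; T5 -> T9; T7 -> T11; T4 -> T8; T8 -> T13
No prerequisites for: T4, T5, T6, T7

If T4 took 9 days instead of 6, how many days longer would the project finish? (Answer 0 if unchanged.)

3

Critical path before the change: T4→T8→T13 = 6+8+4 = 18 giving 18 days.
T4 is on the critical path; changing it to 9 makes that path 21 days.
The critical path is still T4→T8→T13; finish is now 21 days.
Change in finish: 21 − 18 = +3 days.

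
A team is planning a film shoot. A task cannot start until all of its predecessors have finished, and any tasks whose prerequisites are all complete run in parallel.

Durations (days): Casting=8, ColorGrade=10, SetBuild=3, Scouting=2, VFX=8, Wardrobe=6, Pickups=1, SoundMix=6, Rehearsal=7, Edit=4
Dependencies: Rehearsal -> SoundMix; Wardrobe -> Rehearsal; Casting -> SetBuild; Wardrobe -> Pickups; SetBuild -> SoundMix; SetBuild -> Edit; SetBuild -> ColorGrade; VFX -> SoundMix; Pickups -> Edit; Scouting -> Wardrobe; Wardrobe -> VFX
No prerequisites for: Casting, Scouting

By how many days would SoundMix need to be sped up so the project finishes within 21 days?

1

Current finish: 22 days; target: 21.
SoundMix is on every critical path, so each day cut from SoundMix cuts the finish by one (this holds down to a finish of 21).
Need 22 − 21 = 1 day off SoundMix → SoundMix becomes 5 days, finish becomes 21.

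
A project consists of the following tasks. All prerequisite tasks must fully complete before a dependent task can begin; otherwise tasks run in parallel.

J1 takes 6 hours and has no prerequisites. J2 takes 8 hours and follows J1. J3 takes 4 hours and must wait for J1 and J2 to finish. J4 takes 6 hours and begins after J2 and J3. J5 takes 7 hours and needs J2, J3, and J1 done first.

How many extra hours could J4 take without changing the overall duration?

1

Critical path: J1→J2→J3→J5 = 6+8+4+7 = 25, so the finish is 25 hours.
Longest path through J4: 24 hours (earliest finish 24, latest finish 25).
So J4 can slip 25 − 24 = 1 hour.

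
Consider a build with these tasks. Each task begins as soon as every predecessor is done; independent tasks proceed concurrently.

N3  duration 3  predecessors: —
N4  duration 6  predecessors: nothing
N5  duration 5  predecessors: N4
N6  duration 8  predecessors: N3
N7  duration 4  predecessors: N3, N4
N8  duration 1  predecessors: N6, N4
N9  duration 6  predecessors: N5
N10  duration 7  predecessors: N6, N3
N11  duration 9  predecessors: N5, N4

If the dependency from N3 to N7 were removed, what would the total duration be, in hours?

20

With the dependency in place, N4→N5→N11 = 6+5+9 = 20 sets the finish at 20 hours.
Dropping N3→N7 doesn't change N7's earliest start (6); another predecessor still binds.
After: N4→N5→N11 = 6+5+9 = 20 → 20 hours.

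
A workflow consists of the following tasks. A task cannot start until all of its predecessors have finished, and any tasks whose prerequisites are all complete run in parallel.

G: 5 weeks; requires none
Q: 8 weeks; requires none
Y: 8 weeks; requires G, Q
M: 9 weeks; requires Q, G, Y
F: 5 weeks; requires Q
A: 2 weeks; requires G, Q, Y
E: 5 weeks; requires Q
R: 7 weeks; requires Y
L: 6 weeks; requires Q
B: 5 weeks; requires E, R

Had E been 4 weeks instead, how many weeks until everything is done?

28

Critical path before the change: Q→Y→R→B = 8+8+7+5 = 28 giving 28 weeks.
The longest path through E is only 18 weeks, so E has float 10.
The critical path is still Q→Y→R→B; finish is now 28 weeks.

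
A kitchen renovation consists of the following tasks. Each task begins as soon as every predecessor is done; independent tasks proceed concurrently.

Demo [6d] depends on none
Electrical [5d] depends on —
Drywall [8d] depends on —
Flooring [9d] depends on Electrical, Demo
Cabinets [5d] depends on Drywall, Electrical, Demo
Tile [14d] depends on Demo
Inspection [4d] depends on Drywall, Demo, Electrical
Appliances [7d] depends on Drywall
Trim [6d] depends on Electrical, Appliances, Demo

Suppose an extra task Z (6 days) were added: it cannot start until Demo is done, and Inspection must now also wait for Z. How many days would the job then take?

Originally the job takes 21 days.
With Z inserted, Inspection now waits for max(Drywall, Demo, Electrical, Z).
New critical path: Drywall→Appliances→Trim = 8+7+6 = 21 ⇒ 21 days.

21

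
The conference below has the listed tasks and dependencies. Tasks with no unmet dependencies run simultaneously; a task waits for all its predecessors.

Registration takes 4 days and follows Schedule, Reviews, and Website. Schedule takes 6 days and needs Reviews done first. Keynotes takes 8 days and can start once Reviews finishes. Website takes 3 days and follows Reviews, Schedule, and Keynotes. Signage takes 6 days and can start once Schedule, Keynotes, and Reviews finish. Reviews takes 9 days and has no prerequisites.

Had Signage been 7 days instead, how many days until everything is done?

As given, the longest chain is Reviews→Keynotes→Website→Registration = 9+8+3+4 = 24, so the finish is 24 days.
The longest path through Signage is only 23 days, so Signage has float 1.
No other chain overtakes it, so the finish is 24 days.

24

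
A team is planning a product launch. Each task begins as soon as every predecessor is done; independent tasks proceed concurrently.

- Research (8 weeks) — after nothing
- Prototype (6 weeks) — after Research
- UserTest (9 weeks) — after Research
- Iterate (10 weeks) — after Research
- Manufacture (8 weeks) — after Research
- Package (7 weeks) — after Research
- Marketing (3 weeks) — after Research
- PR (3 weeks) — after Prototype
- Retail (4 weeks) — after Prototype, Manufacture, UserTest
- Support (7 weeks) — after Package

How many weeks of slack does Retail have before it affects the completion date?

1

The longest chain is Research→Package→Support = 8+7+7 = 22; overall finish 22 weeks.
Longest path through Retail: 21 weeks (earliest finish 21, latest finish 22).
Slack of Retail = 18 − 17 = 1 week.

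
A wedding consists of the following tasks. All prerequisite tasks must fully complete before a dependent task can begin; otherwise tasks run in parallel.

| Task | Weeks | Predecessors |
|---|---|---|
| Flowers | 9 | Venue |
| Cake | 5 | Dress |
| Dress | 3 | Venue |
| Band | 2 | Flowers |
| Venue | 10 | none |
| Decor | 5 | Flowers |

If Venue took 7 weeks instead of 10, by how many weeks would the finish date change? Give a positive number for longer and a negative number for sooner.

-3

The binding path is Venue→Flowers→Decor = 10+9+5 = 24; finish at 24 weeks.
Since Venue is critical, the -3 change carries straight to that chain (now 21 weeks).
The critical path is still Venue→Flowers→Decor; finish is now 21 weeks.
Change in finish: 21 − 24 = -3 weeks.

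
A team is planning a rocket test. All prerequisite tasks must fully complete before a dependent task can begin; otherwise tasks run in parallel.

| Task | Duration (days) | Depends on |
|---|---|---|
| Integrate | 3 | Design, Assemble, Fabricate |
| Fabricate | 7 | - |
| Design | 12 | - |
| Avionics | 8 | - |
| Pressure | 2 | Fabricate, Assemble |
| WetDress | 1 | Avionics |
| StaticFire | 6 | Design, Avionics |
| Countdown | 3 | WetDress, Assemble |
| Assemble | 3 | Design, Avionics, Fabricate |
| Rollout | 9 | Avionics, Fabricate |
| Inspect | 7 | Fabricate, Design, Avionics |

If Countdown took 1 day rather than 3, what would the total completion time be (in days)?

19

Actual critical path: Design→Inspect = 12+7 = 19 ⇒ 19 days.
Countdown has 1 day of float (longest path through it is 18).
The critical path is still Design→Inspect; finish is now 19 days.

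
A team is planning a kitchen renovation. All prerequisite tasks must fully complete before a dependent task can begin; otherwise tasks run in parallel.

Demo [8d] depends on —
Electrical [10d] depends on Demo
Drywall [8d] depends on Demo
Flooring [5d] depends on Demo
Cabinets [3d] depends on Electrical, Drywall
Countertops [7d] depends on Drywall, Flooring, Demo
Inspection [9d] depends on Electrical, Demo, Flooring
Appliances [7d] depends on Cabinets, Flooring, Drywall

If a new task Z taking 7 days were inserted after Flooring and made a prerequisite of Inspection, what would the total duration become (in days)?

29

Originally the kitchen renovation takes 28 days.
With Z inserted, Inspection now waits for max(Electrical, Demo, Flooring, Z).
New critical path: Demo→Flooring→Z→Inspection = 8+5+7+9 = 29 ⇒ 29 days.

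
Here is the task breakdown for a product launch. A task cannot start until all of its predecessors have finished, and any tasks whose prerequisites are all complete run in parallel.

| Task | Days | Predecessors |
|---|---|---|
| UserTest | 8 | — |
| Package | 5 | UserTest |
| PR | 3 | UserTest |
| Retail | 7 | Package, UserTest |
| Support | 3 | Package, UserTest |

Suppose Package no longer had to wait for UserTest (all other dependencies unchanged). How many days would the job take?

Before: longest chain UserTest→Package→Retail = 8+5+7 = 20, finish 20.
Without UserTest→Package, Package's earliest start moves from 8 to 0.
After: UserTest→Retail = 8+7 = 15 → 15 days.

15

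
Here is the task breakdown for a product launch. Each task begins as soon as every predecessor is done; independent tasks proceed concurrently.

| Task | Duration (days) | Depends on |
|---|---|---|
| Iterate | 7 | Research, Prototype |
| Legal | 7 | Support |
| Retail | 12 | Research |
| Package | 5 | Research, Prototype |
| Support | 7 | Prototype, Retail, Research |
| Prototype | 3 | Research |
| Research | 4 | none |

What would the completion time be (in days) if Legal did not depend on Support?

23

Original critical path: Research→Retail→Support→Legal = 4+12+7+7 = 30 ⇒ 30 days.
Without Support→Legal, Legal's earliest start moves from 23 to 0.
New critical path: Research→Retail→Support = 4+12+7 = 23 ⇒ 23 days.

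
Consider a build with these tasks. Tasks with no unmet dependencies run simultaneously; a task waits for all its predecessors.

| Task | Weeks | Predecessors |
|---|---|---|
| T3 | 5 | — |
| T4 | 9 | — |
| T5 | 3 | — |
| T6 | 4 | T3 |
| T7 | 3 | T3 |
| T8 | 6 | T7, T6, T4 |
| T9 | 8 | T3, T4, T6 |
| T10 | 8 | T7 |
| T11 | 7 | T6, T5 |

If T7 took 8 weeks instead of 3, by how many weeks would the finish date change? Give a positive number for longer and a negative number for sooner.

Baseline: T3→T6→T9 = 5+4+8 = 17 → 17 weeks.
The longest path through T7 is only 16 weeks, so T7 has float 1.
Now T3→T7→T10 = 5+8+8 = 21 is longest, so the finish becomes 21 weeks.
Change in finish: 21 − 17 = +4 weeks.

4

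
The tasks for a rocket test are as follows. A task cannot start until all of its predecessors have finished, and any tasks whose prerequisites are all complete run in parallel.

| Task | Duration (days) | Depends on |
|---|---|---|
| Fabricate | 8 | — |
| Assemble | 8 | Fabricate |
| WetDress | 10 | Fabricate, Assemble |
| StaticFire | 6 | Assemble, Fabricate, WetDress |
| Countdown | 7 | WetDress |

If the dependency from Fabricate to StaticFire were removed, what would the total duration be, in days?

33

Before: longest chain Fabricate→Assemble→WetDress→Countdown = 8+8+10+7 = 33, finish 33.
Dropping Fabricate→StaticFire doesn't change StaticFire's earliest start (26); another predecessor still binds.
New critical path: Fabricate→Assemble→WetDress→Countdown = 8+8+10+7 = 33 ⇒ 33 days.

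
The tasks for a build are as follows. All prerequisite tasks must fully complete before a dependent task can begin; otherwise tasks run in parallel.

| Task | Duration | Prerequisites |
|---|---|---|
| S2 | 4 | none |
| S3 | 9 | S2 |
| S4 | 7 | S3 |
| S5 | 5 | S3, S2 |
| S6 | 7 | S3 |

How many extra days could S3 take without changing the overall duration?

0

The longest chain is S2→S3→S4 = 4+9+7 = 20; overall finish 20 days.
The longest chain containing S3 totals 20 days.
So S3 can slip 13 − 13 = 0 days.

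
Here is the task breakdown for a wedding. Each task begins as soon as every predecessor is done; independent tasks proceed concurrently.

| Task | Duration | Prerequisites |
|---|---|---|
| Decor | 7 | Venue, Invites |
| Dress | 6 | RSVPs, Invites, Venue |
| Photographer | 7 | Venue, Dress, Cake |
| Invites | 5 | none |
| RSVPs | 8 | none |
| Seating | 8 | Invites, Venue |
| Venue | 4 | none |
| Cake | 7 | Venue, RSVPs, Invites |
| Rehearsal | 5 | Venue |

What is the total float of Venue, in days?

4

RSVPs→Cake→Photographer = 8+7+7 = 22 sets the makespan at 22 days.
Venue finishes as early as 4 and must finish by 8.
Float = 22 − 18 = 4.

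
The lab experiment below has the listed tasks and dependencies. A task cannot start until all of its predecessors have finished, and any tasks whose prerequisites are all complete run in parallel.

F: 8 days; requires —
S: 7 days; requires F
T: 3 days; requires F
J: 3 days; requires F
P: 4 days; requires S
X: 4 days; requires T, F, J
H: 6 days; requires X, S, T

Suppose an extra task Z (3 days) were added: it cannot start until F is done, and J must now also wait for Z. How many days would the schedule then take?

Originally the schedule takes 21 days.
With Z inserted, J now waits for max(F, Z).
New critical path: F→Z→J→X→H = 8+3+3+4+6 = 24 ⇒ 24 days.

24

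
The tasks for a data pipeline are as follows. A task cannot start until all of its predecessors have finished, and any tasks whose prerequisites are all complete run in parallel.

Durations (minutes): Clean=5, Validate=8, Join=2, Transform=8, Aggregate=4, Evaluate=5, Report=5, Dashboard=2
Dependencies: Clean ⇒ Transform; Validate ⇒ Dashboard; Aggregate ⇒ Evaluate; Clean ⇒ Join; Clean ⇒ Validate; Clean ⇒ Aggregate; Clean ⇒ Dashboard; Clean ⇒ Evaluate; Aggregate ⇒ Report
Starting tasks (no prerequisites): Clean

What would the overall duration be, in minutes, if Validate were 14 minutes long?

21

Actual critical path: Clean→Validate→Dashboard = 5+8+2 = 15 ⇒ 15 minutes.
Validate is on the critical path; changing it to 14 makes that path 21 minutes.
That remains the longest chain; total 21 minutes.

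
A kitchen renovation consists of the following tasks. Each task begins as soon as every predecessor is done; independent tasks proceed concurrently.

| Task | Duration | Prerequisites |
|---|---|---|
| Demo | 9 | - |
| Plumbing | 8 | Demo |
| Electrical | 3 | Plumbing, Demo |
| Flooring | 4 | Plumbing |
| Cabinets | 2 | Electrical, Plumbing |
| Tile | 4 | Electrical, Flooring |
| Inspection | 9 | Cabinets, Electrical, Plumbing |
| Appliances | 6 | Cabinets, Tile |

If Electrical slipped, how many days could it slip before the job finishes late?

Critical path: Demo→Plumbing→Electrical→Cabinets→Inspection = 9+8+3+2+9 = 31, so the finish is 31 days.
Electrical finishes as early as 20 and must finish by 20.
So Electrical can slip 20 − 20 = 0 days.

0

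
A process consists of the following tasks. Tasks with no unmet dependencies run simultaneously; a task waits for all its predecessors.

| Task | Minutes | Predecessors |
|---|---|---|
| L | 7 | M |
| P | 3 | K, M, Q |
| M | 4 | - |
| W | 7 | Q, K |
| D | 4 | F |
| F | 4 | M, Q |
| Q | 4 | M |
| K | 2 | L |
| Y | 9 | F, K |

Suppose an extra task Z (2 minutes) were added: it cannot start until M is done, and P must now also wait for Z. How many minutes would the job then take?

22

Originally the job takes 22 minutes.
With Z inserted, P now waits for max(K, M, Q, Z).
New critical path: M→L→K→Y = 4+7+2+9 = 22 ⇒ 22 minutes.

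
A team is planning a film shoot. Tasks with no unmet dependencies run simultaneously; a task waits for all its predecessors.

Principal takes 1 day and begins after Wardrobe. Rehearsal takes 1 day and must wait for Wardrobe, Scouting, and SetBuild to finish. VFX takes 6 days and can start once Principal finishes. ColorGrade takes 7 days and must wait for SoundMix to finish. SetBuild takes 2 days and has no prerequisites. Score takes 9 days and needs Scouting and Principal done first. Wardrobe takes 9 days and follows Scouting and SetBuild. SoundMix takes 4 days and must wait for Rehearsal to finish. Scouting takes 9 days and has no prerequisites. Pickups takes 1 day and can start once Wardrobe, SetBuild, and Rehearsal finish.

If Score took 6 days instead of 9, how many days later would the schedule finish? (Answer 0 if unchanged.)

0

The binding path is Scouting→Wardrobe→Rehearsal→SoundMix→ColorGrade = 9+9+1+4+7 = 30; finish at 30 days.
Score has 2 days of float (longest path through it is 28).
The critical path is still Scouting→Wardrobe→Rehearsal→SoundMix→ColorGrade; finish is now 30 days.
Change in finish: 30 − 30 = +0 days.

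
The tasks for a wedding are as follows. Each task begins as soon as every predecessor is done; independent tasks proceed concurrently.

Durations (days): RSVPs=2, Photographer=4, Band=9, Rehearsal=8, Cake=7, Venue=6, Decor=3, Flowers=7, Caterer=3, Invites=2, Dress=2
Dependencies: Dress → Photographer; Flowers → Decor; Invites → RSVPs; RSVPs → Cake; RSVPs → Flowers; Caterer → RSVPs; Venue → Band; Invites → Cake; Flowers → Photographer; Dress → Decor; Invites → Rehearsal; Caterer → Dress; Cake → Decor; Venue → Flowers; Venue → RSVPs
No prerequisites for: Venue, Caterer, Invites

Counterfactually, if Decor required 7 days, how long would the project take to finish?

As given, the longest chain is Venue→RSVPs→Flowers→Photographer = 6+2+7+4 = 19, so the finish is 19 days.
The longest path through Decor is only 18 days, so Decor has float 1.
New critical path: Venue→RSVPs→Flowers→Decor = 6+2+7+7 = 22 ⇒ 22 days.

22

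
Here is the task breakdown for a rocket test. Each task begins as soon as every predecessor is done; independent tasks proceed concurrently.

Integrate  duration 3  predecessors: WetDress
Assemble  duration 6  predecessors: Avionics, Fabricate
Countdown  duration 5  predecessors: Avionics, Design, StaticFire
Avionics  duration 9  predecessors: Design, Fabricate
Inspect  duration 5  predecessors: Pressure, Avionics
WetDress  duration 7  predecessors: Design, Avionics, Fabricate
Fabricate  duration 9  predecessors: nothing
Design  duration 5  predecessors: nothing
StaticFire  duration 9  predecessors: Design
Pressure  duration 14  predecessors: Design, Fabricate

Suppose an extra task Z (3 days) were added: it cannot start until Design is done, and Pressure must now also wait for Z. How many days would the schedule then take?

Originally the schedule takes 28 days.
With Z inserted, Pressure now waits for max(Design, Fabricate, Z).
New critical path: Fabricate→Avionics→WetDress→Integrate = 9+9+7+3 = 28 ⇒ 28 days.

28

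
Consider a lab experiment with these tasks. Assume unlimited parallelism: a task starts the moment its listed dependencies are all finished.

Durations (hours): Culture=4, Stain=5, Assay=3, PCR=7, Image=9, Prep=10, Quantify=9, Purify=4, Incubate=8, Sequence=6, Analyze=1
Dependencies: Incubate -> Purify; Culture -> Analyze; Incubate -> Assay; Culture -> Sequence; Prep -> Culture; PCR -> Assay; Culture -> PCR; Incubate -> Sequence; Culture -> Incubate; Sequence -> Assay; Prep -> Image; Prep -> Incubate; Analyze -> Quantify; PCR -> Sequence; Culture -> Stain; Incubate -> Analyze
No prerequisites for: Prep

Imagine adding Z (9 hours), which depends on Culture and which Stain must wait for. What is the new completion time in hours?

32

Originally the schedule takes 32 hours.
With Z inserted, Stain now waits for max(Culture, Z).
New critical path: Prep→Culture→Incubate→Analyze→Quantify = 10+4+8+1+9 = 32 ⇒ 32 hours.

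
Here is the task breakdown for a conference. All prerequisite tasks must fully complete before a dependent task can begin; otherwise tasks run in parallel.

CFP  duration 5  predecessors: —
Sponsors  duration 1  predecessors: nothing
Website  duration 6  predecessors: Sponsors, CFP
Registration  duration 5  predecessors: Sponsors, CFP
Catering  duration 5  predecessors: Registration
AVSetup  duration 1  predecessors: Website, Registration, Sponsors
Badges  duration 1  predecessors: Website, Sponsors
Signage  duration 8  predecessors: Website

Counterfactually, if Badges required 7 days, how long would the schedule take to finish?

19

Actual critical path: CFP→Website→Signage = 5+6+8 = 19 ⇒ 19 days.
Badges is off the critical path — its longest chain is 12 days, giving 7 of slack.
No other chain overtakes it, so the finish is 19 days.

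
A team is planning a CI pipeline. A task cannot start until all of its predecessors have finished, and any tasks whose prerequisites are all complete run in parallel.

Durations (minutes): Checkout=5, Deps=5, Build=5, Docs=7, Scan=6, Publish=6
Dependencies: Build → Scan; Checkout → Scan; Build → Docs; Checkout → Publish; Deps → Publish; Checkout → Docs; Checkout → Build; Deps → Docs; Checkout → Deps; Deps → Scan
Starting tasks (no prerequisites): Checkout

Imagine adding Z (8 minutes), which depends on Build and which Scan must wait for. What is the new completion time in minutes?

Originally the CI pipeline takes 17 minutes.
With Z inserted, Scan now waits for max(Deps, Build, Checkout, Z).
New critical path: Checkout→Build→Z→Scan = 5+5+8+6 = 24 ⇒ 24 minutes.

24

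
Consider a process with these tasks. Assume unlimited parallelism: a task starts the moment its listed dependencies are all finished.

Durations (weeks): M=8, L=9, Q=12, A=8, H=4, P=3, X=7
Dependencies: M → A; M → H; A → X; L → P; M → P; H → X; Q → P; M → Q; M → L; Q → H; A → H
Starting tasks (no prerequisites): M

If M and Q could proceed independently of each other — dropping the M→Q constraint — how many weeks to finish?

27

Original critical path: M→Q→H→X = 8+12+4+7 = 31 ⇒ 31 weeks.
Without M→Q, Q's earliest start moves from 8 to 0.
After: M→A→H→X = 8+8+4+7 = 27 → 27 weeks.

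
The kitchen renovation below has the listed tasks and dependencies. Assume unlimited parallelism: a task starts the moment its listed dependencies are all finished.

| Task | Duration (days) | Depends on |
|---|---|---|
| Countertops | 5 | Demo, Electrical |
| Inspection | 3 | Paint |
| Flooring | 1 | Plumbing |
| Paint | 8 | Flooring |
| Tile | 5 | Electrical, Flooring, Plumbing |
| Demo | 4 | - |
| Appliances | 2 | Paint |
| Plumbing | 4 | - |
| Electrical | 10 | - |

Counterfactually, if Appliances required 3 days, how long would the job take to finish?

Baseline: Plumbing→Flooring→Paint→Inspection = 4+1+8+3 = 16 → 16 days.
Appliances is off the critical path — its longest chain is 15 days, giving 1 of slack.
That remains the longest chain; total 16 days.

16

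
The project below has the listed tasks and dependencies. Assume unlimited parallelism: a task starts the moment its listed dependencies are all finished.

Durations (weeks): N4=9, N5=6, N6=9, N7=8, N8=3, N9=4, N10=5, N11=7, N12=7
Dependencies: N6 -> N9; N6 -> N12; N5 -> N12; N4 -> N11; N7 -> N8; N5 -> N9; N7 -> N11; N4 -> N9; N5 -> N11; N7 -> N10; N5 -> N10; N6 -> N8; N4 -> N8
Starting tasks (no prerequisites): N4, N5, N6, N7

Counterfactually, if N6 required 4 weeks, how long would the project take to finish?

Baseline: N6→N12 = 9+7 = 16 → 16 weeks.
Since N6 is critical, the -5 change carries straight to that chain (now 11 weeks).
Now N4→N11 = 9+7 = 16 is longest, so the finish becomes 16 weeks.

16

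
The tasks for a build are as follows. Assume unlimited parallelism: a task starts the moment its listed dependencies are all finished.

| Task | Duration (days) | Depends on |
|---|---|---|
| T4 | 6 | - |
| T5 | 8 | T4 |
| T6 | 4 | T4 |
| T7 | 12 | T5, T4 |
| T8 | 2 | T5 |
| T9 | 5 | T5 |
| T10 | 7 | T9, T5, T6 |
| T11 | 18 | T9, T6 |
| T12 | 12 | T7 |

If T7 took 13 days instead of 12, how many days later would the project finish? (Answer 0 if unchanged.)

1

Actual critical path: T4→T5→T7→T12 = 6+8+12+12 = 38 ⇒ 38 days.
T7 is on the critical path; changing it to 13 makes that path 39 days.
The critical path is still T4→T5→T7→T12; finish is now 39 days.
Change in finish: 39 − 38 = +1 days.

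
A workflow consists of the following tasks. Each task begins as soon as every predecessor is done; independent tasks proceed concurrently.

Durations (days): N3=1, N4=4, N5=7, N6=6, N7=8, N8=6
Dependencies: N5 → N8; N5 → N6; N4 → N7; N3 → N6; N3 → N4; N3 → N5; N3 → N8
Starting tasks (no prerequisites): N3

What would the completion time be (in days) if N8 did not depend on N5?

Original critical path: N3→N5→N6 = 1+7+6 = 14 ⇒ 14 days.
Without N5→N8, N8's earliest start moves from 8 to 1.
The longest chain is now N3→N5→N6 = 1+7+6 = 14, so the project takes 14 days.

14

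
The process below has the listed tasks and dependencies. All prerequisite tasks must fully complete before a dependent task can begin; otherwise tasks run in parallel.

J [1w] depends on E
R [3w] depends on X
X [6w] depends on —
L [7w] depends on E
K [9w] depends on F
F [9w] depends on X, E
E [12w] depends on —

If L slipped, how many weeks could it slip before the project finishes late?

11

Critical path: E→F→K = 12+9+9 = 30, so the finish is 30 weeks.
L finishes as early as 19 and must finish by 30.
Slack of L = 23 − 12 = 11 weeks.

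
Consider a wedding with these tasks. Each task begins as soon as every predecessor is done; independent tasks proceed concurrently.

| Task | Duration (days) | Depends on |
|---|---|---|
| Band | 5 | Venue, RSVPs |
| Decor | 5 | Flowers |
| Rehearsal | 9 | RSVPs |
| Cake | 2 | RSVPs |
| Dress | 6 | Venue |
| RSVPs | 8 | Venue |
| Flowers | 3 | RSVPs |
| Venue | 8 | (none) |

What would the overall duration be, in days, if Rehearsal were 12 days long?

28

As given, the longest chain is Venue→RSVPs→Rehearsal = 8+8+9 = 25, so the finish is 25 days.
Since Rehearsal is critical, the +3 change carries straight to that chain (now 28 days).
The critical path is still Venue→RSVPs→Rehearsal; finish is now 28 days.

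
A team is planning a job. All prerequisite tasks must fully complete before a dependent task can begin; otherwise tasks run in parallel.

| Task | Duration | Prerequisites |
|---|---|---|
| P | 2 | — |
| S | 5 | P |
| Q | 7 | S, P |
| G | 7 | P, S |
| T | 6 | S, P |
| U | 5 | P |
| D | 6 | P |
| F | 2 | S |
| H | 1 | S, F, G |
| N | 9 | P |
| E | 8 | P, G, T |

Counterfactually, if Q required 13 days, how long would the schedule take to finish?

22

The binding path is P→S→G→E = 2+5+7+8 = 22; finish at 22 days.
Q is off the critical path — its longest chain is 14 days, giving 8 of slack.
No other chain overtakes it, so the finish is 22 days.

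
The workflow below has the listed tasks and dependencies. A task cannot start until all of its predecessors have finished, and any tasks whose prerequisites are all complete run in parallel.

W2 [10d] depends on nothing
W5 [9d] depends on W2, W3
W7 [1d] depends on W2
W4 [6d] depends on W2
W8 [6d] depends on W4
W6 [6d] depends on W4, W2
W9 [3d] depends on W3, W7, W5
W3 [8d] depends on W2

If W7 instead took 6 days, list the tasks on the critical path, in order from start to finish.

Actual critical path: W2→W3→W5→W9 = 10+8+9+3 = 30 ⇒ 30 days.
W7 is off the critical path — its longest chain is 14 days, giving 16 of slack.
No other chain overtakes it, so the finish is 30 days.

W2, W3, W5, W9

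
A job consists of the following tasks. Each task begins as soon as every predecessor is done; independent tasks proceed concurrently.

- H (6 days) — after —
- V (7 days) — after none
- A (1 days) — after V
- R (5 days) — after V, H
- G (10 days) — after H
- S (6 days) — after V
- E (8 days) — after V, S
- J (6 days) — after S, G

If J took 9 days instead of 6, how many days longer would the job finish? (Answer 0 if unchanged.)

3

Critical path before the change: H→G→J = 6+10+6 = 22 giving 22 days.
J lies on that path, so at 9 days the path becomes 25 days.
No other chain overtakes it, so the finish is 25 days.
Change in finish: 25 − 22 = +3 days.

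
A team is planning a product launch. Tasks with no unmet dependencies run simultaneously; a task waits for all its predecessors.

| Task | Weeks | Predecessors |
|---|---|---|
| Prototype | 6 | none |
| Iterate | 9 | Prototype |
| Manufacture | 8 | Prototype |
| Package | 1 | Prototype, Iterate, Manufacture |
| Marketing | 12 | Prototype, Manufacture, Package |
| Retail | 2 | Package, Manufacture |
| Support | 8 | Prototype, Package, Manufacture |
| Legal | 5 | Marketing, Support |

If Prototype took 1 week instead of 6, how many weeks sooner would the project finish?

As given, the longest chain is Prototype→Iterate→Package→Marketing→Legal = 6+9+1+12+5 = 33, so the finish is 33 weeks.
Prototype is on the critical path; changing it to 1 makes that path 28 weeks.
No other chain overtakes it, so the finish is 28 weeks.
Change in finish: 28 − 33 = -5 weeks.

5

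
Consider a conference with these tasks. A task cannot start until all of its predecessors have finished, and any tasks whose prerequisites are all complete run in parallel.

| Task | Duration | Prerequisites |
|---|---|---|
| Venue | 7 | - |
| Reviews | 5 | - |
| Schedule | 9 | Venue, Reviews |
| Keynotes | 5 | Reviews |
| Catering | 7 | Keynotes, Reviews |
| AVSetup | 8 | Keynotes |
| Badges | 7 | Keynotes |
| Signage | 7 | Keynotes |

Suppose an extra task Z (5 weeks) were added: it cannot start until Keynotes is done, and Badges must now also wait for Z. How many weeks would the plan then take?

22

Originally the plan takes 18 weeks.
With Z inserted, Badges now waits for max(Keynotes, Z).
New critical path: Reviews→Keynotes→Z→Badges = 5+5+5+7 = 22 ⇒ 22 weeks.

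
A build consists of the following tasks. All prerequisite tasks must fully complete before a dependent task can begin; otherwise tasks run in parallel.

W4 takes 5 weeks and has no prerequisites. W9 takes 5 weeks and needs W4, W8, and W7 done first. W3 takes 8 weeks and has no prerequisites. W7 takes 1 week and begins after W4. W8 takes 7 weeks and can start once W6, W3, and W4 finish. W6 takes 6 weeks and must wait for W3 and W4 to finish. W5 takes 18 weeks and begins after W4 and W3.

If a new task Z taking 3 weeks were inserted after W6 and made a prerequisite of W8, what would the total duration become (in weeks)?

Originally the build takes 26 weeks.
With Z inserted, W8 now waits for max(W6, W3, W4, Z).
New critical path: W3→W6→Z→W8→W9 = 8+6+3+7+5 = 29 ⇒ 29 weeks.

29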